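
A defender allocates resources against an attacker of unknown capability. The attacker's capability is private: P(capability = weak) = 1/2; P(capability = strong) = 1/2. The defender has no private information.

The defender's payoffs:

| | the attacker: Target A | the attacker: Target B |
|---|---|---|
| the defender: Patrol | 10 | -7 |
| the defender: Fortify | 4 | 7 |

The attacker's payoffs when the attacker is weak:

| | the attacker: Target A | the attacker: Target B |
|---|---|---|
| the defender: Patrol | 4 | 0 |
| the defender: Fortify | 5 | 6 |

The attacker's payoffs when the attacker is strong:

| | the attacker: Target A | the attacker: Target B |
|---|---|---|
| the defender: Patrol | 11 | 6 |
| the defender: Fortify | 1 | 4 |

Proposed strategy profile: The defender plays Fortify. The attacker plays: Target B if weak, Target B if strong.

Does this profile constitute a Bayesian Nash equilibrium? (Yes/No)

Yes

The defender plays Fortify: E[Fortify] = 1/2·(7) + 1/2·(7) = 7; E[Patrol] = -7. Best-responding. ✓
The attacker (capability weak), facing Fortify: Target A gives 5, Target B gives 6. Proposed Target B is best. ✓
The attacker (capability strong), facing Fortify: Target A gives 1, Target B gives 4. Proposed Target B is best. ✓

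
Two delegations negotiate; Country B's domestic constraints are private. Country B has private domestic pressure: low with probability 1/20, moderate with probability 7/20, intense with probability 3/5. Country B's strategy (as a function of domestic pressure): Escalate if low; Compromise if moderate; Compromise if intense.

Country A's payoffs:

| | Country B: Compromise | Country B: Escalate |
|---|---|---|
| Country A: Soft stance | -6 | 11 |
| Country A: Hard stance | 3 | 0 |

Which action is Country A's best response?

Hard stance

E[Soft stance] = 1/20·(11) + 7/20·(-6) + 3/5·(-6) = -103/20
E[Hard stance] = 1/20·(0) + 7/20·(3) + 3/5·(3) = 57/20
Best response: Hard stance (57/20 is the largest).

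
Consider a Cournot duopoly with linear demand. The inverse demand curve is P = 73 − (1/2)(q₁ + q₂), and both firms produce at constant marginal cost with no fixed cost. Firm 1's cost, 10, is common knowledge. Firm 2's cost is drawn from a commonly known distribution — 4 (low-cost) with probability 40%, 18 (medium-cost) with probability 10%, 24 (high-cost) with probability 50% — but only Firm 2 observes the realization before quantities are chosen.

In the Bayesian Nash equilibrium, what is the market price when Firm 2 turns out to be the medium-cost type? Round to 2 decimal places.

34.10

Firm 2 with cost c maximizes (73 − (1/2)(q₁+q₂) − c)·q₂, giving q₂(c) = (73 − c − (1/2)q₁).
E[c₂] = 0.4·4 + 0.1·18 + 0.5·24 = 15.4
Firm 1's FOC against E[q₂] yields q₁ = (73 − 2·10 + E[c₂])/(3/2) = (73 − 20 + 15.4)/(3/2) = 45.6.
q₂(medium-cost) = 32.2, so P = 73 − (1/2)·(45.6 + 32.2) = 34.1.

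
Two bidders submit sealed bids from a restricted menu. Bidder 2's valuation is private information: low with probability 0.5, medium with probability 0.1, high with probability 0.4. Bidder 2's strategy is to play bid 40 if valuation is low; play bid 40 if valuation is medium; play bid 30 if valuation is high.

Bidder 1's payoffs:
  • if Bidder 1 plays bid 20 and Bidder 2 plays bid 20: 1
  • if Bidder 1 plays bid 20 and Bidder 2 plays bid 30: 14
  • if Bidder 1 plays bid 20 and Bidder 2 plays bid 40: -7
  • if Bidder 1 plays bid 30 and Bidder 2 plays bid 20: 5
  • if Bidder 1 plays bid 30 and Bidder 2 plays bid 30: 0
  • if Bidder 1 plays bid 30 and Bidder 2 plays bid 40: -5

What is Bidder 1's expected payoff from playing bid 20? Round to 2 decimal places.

1.40

E[bid 20] = 0.5·(-7) + 0.1·(-7) + 0.4·14 = (-3.5) + (-0.7) + 5.6 = 1.4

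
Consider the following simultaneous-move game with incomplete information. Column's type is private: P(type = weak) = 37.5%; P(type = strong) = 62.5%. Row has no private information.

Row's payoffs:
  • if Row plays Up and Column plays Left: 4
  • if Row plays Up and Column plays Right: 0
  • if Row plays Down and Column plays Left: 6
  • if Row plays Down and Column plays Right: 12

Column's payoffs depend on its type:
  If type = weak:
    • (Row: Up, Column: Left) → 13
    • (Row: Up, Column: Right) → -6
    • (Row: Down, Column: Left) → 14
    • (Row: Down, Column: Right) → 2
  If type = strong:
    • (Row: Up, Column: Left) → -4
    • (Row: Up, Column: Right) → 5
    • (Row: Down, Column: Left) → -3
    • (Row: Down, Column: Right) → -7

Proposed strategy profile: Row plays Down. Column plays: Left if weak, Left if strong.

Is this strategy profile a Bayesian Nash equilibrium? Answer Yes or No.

Row plays Down: E[Down] = 0.375·(6) + 0.625·(6) = 6; E[Up] = 4. Best-responding. ✓
Column (type weak), facing Down: Left gives 14, Right gives 2. Proposed Left is best. ✓
Column (type strong), facing Down: Left gives -3, Right gives -7. Proposed Left is best. ✓

Yes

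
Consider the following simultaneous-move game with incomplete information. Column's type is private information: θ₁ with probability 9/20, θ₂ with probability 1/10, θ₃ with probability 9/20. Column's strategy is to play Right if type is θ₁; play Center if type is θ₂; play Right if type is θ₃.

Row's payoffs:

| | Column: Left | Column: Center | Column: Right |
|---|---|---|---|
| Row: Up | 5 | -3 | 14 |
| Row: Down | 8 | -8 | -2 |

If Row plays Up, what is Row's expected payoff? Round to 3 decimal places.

Take the expectation over Column's type, weighting each type's action by its prior probability.
E[Up] = 9/20·14 + 1/10·(-3) + 9/20·14 = 63/10 + (-3/10) + 63/10 = 123/10

12.300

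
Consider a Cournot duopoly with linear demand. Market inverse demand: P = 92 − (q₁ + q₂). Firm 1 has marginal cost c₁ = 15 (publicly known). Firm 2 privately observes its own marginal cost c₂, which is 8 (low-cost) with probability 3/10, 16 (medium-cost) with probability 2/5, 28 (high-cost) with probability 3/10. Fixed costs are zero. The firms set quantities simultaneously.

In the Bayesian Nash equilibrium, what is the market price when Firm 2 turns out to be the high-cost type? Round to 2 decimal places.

Firm 2 with cost c maximizes (92 − (q₁+q₂) − c)·q₂, giving q₂(c) = (92 − c − q₁)/2.
E[c₂] = 3/10·8 + 2/5·16 + 3/10·28 = 17.2
Firm 1's FOC against E[q₂] yields q₁ = (92 − 2·15 + E[c₂])/3 = (92 − 30 + 17.2)/3 = 26.4.
q₂(high-cost) = 18.8, so P = 92 − (26.4 + 18.8) = 46.8.

46.80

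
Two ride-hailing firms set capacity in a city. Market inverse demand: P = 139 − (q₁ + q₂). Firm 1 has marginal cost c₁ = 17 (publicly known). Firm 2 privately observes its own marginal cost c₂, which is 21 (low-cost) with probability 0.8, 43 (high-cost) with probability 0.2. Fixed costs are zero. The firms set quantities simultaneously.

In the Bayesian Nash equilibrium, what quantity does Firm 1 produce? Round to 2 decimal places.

Each type of Firm 2 best-responds to q₁; Firm 1 best-responds to the expected q₂ over Firm 2's types.
Firm 2 with cost c maximizes (139 − (q₁+q₂) − c)·q₂, giving q₂(c) = (139 − c − q₁)/2.
E[c₂] = 0.8·21 + 0.2·43 = 25.4
Firm 1's FOC against E[q₂] yields q₁ = (139 − 2·17 + E[c₂])/3 = (139 − 34 + 25.4)/3 = 43.4667.

43.47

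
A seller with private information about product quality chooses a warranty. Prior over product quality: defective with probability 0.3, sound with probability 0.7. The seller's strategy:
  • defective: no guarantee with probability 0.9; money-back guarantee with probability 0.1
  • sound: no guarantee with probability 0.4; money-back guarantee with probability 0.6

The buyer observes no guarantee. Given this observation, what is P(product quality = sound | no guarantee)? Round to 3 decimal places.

P(no guarantee) = 0.3·0.9 + 0.7·0.4 = 0.55
P(sound | no guarantee) = (0.7·0.4) / 0.55 = 0.28 / 0.55 = 0.509091

0.509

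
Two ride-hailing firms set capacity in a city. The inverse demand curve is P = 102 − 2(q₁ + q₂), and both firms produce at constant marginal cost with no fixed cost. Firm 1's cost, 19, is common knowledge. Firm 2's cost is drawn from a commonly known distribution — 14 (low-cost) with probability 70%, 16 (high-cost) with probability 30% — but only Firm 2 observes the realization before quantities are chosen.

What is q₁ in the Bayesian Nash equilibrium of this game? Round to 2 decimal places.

Each type of Firm 2 best-responds to q₁; Firm 1 best-responds to the expected q₂ over Firm 2's types.
Firm 2 with cost c maximizes (102 − 2(q₁+q₂) − c)·q₂, giving q₂(c) = (102 − c − 2q₁)/4.
E[c₂] = 0.7·14 + 0.3·16 = 14.6
Firm 1's FOC against E[q₂] yields q₁ = (102 − 2·19 + E[c₂])/6 = (102 − 38 + 14.6)/6 = 13.1.

13.10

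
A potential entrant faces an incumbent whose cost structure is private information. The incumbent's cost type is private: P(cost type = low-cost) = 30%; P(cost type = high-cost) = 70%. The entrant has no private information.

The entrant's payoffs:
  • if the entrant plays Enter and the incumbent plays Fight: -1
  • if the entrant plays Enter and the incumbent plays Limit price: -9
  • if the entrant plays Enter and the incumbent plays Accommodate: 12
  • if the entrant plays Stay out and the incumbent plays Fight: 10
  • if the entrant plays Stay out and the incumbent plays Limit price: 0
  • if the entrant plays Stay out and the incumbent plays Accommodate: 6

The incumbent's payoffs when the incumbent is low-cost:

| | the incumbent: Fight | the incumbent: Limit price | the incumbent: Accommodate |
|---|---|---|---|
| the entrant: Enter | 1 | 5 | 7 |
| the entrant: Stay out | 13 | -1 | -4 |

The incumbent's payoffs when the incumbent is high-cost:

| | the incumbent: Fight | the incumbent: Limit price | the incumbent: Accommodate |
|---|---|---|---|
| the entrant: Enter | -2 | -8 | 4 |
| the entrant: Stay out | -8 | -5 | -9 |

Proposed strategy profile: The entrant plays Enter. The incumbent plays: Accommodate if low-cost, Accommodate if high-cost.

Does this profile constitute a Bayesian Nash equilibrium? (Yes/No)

Yes

The entrant plays Enter: E[Enter] = 0.3·(12) + 0.7·(12) = 12; E[Stay out] = 6. Best-responding. ✓
The incumbent (cost type low-cost), facing Enter: Fight gives 1, Limit price gives 5, Accommodate gives 7. Proposed Accommodate is best. ✓
The incumbent (cost type high-cost), facing Enter: Fight gives -2, Limit price gives -8, Accommodate gives 4. Proposed Accommodate is best. ✓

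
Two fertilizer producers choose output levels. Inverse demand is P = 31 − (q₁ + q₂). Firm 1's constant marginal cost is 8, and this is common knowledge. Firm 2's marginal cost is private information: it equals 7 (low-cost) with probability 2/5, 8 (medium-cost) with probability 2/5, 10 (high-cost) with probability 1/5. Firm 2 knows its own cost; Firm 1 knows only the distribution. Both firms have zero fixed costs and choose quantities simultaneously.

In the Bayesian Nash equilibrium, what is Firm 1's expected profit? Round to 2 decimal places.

Type-c best response for Firm 2: q₂(c) = (31 − c)/2 − q₁/2.
Firm 1 maximizes expected profit; its first-order condition is 31 − 2q₁ − E[q₂] − 8 = 0.
Substituting E[q₂] and solving: E[c₂] = 8, so q₁ = (31 − 2·8 + 8)/3 = 7.66667.
E[P] = 31 − (q₁ + E[q₂]) = 15.6667; Firm 1's expected profit = (E[P] − 8)·q₁ = (15.6667 − 8)·7.66667 = 58.7778.

58.78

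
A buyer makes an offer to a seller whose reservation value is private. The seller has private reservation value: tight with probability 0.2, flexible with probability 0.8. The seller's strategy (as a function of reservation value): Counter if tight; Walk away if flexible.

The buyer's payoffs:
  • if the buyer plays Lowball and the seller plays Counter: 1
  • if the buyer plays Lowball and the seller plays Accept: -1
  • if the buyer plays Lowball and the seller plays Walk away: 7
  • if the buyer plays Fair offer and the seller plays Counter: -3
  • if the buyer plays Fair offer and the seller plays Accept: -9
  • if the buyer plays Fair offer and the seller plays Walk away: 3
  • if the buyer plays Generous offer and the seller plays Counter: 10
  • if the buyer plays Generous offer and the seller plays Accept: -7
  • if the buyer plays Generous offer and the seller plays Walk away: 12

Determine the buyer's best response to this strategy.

Generous offer

E[Lowball] = 0.2·(1) + 0.8·(7) = 5.8
E[Fair offer] = 0.2·(-3) + 0.8·(3) = 1.8
E[Generous offer] = 0.2·(10) + 0.8·(12) = 11.6
Best response: Generous offer (11.6 is the largest).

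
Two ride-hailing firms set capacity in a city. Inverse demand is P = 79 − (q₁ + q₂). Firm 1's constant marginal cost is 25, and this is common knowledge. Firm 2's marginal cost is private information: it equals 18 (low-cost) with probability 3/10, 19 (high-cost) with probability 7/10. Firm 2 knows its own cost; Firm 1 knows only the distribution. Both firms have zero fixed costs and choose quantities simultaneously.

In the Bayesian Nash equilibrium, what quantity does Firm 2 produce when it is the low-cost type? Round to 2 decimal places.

Firm 2 with cost c maximizes (79 − (q₁+q₂) − c)·q₂, giving q₂(c) = (79 − c − q₁)/2.
E[c₂] = 3/10·18 + 7/10·19 = 18.7
Firm 1's FOC against E[q₂] yields q₁ = (79 − 2·25 + E[c₂])/3 = (79 − 50 + 18.7)/3 = 15.9.
q₂(low-cost) = (79 − 18 − 15.9)/2 = 22.55.

22.55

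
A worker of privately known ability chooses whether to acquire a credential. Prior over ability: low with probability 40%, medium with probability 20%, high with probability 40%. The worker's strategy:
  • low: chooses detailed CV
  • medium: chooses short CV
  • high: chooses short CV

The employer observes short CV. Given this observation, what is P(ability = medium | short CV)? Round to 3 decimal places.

Apply Bayes' rule using the sender's strategy as the likelihood.
P(short CV) = 0.4·0 + 0.2·1 + 0.4·1 = 0.6
P(medium | short CV) = (0.2·1) / 0.6 = 0.2 / 0.6 = 0.333333

0.333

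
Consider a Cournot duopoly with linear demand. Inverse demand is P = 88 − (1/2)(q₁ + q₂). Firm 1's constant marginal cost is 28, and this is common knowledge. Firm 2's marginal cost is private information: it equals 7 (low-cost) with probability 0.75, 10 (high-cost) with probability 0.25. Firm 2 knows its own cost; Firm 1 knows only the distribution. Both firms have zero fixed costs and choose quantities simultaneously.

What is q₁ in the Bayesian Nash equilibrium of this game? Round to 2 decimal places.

Type-c best response for Firm 2: q₂(c) = (88 − c) − q₁/2.
Firm 1 maximizes expected profit; its first-order condition is 88 − q₁ − (1/2)E[q₂] − 28 = 0.
Substituting E[q₂] and solving: E[c₂] = 7.75, so q₁ = (88 − 2·28 + 7.75)/(3/2) = 26.5.

26.50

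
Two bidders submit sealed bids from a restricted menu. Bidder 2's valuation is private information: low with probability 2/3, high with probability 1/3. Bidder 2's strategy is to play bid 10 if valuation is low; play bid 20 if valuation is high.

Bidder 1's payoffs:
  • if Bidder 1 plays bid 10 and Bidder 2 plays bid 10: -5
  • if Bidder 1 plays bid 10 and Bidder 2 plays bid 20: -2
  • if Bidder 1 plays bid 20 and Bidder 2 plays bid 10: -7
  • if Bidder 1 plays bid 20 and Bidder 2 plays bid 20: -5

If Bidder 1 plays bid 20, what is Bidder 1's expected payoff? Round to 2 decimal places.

Take the expectation over Bidder 2's valuation, weighting each type's action by its prior probability.
E[bid 20] = 2/3·(-7) + 1/3·(-5) = (-14/3) + (-5/3) = -19/3

-6.33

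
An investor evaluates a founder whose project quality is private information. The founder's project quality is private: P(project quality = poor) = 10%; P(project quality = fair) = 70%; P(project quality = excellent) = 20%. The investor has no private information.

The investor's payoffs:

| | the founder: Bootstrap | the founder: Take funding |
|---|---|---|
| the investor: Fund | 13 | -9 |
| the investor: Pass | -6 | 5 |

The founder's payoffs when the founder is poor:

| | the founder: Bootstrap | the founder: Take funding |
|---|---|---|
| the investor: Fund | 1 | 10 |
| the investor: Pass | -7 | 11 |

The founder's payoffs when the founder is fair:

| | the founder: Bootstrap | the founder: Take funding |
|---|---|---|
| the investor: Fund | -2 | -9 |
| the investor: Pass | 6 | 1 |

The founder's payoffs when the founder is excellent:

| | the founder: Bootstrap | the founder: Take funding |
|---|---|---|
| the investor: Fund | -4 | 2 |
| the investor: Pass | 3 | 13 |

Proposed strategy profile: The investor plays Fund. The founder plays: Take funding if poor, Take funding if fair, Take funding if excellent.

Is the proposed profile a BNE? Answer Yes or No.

The investor plays Fund: E[Fund] = 0.1·(-9) + 0.7·(-9) + 0.2·(-9) = -9; E[Pass] = 5. Not best-responding. ✗
The founder (project quality poor), facing Fund: Bootstrap gives 1, Take funding gives 10. Proposed Take funding is best. ✓
The founder (project quality fair), facing Fund: Bootstrap gives -2, Take funding gives -9. Proposed Take funding is not best — profitable deviation exists. ✗
The founder (project quality excellent), facing Fund: Bootstrap gives -4, Take funding gives 2. Proposed Take funding is best. ✓

No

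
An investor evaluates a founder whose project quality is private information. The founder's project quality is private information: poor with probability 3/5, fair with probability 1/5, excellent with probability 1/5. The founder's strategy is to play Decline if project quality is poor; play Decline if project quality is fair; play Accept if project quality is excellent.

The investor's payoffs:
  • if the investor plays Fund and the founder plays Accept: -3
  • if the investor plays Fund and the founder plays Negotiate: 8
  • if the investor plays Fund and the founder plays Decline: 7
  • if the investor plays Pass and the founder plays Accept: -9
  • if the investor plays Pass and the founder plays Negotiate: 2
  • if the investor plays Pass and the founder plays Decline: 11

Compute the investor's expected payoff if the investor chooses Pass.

7

E[Pass] = 3/5·11 + 1/5·11 + 1/5·(-9) = 33/5 + 11/5 + (-9/5) = 7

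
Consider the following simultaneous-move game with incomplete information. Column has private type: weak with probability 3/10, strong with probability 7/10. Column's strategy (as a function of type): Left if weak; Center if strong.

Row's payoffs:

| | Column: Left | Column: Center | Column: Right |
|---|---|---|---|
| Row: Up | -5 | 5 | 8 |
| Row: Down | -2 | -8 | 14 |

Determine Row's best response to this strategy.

Up

E[Up] = 3/10·(-5) + 7/10·(5) = 2
E[Down] = 3/10·(-2) + 7/10·(-8) = -31/5
Best response: Up (2 is the largest).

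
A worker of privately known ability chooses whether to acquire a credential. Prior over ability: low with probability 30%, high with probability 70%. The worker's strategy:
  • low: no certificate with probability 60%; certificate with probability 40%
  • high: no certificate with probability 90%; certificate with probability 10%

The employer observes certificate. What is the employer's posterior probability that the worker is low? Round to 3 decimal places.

Apply Bayes' rule using the sender's strategy as the likelihood.
P(certificate) = 0.3·0.4 + 0.7·0.1 = 0.19
P(low | certificate) = (0.3·0.4) / 0.19 = 0.12 / 0.19 = 0.631579

0.632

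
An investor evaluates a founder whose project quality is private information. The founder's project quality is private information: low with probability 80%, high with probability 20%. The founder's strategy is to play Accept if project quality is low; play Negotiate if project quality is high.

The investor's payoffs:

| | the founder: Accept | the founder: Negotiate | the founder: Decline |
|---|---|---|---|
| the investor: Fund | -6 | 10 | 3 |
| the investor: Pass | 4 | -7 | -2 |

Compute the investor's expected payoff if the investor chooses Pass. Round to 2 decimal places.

1.80

E[Pass] = 0.8·4 + 0.2·(-7) = 3.2 + (-1.4) = 1.8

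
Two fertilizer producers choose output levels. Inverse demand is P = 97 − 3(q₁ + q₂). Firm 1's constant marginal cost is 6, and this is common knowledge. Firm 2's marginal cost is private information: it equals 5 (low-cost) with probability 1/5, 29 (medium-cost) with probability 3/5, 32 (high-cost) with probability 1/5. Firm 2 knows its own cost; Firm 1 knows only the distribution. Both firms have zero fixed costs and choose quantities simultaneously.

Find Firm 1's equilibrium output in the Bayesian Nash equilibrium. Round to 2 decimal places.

Firm 2 with cost c maximizes (97 − 3(q₁+q₂) − c)·q₂, giving q₂(c) = (97 − c − 3q₁)/6.
E[c₂] = 1/5·5 + 3/5·29 + 1/5·32 = 24.8
Firm 1's FOC against E[q₂] yields q₁ = (97 − 2·6 + E[c₂])/9 = (97 − 12 + 24.8)/9 = 12.2.

12.20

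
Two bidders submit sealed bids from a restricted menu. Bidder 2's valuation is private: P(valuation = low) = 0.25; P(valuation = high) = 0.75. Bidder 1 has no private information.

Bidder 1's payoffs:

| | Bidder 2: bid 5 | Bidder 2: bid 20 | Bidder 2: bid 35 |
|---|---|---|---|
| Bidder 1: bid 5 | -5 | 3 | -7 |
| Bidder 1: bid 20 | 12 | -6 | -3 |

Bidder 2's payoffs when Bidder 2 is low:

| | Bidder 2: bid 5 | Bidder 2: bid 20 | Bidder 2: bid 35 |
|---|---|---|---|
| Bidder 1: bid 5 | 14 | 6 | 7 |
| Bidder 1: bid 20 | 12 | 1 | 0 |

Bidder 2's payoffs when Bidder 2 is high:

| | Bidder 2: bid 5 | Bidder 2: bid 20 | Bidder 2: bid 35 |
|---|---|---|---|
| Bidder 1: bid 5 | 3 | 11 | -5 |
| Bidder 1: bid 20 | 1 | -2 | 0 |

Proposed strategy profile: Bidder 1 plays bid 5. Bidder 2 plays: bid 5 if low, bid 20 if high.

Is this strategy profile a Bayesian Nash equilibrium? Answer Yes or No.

Bidder 1 plays bid 5: E[bid 5] = 0.25·(-5) + 0.75·(3) = 1; E[bid 20] = -1.5. Best-responding. ✓
Bidder 2 (valuation low), facing bid 5: bid 5 gives 14, bid 20 gives 6, bid 35 gives 7. Proposed bid 5 is best. ✓
Bidder 2 (valuation high), facing bid 5: bid 5 gives 3, bid 20 gives 11, bid 35 gives -5. Proposed bid 20 is best. ✓

Yes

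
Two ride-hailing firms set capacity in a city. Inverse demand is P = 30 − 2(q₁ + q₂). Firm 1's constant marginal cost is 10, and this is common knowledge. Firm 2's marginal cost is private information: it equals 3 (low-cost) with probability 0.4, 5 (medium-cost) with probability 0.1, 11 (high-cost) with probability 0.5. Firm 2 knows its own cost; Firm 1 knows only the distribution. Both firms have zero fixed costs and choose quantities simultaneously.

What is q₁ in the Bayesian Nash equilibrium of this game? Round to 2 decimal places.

Firm 2 with cost c maximizes (30 − 2(q₁+q₂) − c)·q₂, giving q₂(c) = (30 − c − 2q₁)/4.
E[c₂] = 0.4·3 + 0.1·5 + 0.5·11 = 7.2
Firm 1's FOC against E[q₂] yields q₁ = (30 − 2·10 + E[c₂])/6 = (30 − 20 + 7.2)/6 = 2.86667.

2.87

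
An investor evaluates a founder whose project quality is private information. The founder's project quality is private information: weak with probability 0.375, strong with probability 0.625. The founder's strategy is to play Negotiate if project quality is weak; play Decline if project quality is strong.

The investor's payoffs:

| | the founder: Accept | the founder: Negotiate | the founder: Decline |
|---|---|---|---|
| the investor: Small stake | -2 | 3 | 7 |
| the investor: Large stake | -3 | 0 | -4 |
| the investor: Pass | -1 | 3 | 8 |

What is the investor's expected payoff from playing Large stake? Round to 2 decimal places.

E[Large stake] = 0.375·0 + 0.625·(-4) = 0 + (-2.5) = -2.5

-2.50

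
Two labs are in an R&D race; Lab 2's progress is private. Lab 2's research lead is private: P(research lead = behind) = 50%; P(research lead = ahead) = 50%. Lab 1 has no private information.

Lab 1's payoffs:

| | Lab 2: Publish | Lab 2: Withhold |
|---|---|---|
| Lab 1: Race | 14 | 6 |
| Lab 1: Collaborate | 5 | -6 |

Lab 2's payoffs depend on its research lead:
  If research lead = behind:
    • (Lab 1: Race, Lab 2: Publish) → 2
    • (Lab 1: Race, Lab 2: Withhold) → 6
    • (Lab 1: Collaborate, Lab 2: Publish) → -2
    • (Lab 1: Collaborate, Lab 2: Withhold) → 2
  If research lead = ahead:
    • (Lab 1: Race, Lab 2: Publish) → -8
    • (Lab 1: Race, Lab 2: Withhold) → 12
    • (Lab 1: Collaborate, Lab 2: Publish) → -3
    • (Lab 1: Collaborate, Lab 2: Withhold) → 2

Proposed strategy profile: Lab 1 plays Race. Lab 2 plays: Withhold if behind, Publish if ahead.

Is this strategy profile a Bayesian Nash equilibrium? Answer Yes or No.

No

Lab 1 plays Race: E[Race] = 0.5·(6) + 0.5·(14) = 10; E[Collaborate] = -0.5. Best-responding. ✓
Lab 2 (research lead behind), facing Race: Publish gives 2, Withhold gives 6. Proposed Withhold is best. ✓
Lab 2 (research lead ahead), facing Race: Publish gives -8, Withhold gives 12. Proposed Publish is not best — profitable deviation exists. ✗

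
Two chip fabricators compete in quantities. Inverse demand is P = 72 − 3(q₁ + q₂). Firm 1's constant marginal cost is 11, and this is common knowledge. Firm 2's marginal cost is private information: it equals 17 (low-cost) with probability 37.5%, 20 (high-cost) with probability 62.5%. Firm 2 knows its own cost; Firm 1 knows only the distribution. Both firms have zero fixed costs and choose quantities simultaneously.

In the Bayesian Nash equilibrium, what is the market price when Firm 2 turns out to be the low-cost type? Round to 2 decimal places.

Firm 2 with cost c maximizes (72 − 3(q₁+q₂) − c)·q₂, giving q₂(c) = (72 − c − 3q₁)/6.
E[c₂] = 0.375·17 + 0.625·20 = 18.875
Firm 1's FOC against E[q₂] yields q₁ = (72 − 2·11 + E[c₂])/9 = (72 − 22 + 18.875)/9 = 7.65278.
q₂(low-cost) = 5.34028, so P = 72 − 3·(7.65278 + 5.34028) = 33.0208.

33.02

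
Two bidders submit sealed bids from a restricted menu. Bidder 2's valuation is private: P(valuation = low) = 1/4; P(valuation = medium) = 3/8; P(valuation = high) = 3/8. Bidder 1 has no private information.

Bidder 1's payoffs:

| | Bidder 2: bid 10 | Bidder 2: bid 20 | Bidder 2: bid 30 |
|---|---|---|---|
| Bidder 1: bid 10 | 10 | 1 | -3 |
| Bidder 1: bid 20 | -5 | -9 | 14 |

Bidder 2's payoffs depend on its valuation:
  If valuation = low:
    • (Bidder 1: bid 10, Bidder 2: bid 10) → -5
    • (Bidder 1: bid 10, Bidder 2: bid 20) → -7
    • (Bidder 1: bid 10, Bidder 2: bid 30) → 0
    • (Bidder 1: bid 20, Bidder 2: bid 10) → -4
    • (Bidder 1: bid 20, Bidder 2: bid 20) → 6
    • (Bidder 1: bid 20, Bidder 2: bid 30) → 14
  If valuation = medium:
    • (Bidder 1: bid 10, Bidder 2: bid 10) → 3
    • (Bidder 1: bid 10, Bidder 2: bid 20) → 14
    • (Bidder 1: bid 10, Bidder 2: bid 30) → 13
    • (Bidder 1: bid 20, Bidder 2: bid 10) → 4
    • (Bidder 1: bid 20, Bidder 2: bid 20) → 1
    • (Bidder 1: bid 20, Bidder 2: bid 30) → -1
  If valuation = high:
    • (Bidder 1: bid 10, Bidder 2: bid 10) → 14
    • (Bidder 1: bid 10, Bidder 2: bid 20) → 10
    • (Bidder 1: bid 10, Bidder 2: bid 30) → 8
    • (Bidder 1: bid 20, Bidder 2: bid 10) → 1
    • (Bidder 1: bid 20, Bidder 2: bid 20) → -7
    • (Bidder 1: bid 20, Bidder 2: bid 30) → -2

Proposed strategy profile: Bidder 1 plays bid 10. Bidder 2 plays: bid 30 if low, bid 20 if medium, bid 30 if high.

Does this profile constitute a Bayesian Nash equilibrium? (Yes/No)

No

A profile is a BNE iff every type of every player is best-responding given beliefs about the other side.
Bidder 1 plays bid 10: E[bid 10] = 1/4·(-3) + 3/8·(1) + 3/8·(-3) = -3/2; E[bid 20] = 43/8. Not best-responding. ✗
Bidder 2 (valuation low), facing bid 10: bid 10 gives -5, bid 20 gives -7, bid 30 gives 0. Proposed bid 30 is best. ✓
Bidder 2 (valuation medium), facing bid 10: bid 10 gives 3, bid 20 gives 14, bid 30 gives 13. Proposed bid 20 is best. ✓
Bidder 2 (valuation high), facing bid 10: bid 10 gives 14, bid 20 gives 10, bid 30 gives 8. Proposed bid 30 is not best — profitable deviation exists. ✗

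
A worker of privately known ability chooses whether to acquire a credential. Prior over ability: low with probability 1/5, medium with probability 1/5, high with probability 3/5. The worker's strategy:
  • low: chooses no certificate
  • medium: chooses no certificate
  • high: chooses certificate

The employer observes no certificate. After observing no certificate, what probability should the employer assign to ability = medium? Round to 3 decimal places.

0.500

P(no certificate) = (1/5)·1 + (1/5)·1 + (3/5)·0 = 2/5
P(medium | no certificate) = ((1/5)·1) / (2/5) = (1/5) / (2/5) = 1/2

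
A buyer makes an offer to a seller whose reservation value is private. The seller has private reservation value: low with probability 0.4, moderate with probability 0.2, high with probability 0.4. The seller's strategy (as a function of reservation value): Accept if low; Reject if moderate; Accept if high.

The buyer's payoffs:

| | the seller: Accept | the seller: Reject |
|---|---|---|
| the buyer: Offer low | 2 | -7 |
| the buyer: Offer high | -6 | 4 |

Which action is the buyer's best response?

Offer low

Compute the buyer's expected payoff for each action, taking the expectation over the seller's type.
E[Offer low] = 0.4·(2) + 0.2·(-7) + 0.4·(2) = 0.2
E[Offer high] = 0.4·(-6) + 0.2·(4) + 0.4·(-6) = -4
Best response: Offer low (0.2 is the largest).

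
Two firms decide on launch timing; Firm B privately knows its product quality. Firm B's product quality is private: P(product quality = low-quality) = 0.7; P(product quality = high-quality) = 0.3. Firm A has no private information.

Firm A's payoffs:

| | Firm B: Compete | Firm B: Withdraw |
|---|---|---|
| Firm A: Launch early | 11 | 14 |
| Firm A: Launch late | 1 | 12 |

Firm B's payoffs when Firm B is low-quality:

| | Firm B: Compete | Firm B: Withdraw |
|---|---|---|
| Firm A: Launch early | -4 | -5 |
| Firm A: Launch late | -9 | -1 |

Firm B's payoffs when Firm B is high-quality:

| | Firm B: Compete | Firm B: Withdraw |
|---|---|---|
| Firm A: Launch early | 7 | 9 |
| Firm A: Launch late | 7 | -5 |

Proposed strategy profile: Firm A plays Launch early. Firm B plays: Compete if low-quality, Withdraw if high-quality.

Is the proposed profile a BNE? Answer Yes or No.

Firm A plays Launch early: E[Launch early] = 0.7·(11) + 0.3·(14) = 11.9; E[Launch late] = 4.3. Best-responding. ✓
Firm B (product quality low-quality), facing Launch early: Compete gives -4, Withdraw gives -5. Proposed Compete is best. ✓
Firm B (product quality high-quality), facing Launch early: Compete gives 7, Withdraw gives 9. Proposed Withdraw is best. ✓

Yes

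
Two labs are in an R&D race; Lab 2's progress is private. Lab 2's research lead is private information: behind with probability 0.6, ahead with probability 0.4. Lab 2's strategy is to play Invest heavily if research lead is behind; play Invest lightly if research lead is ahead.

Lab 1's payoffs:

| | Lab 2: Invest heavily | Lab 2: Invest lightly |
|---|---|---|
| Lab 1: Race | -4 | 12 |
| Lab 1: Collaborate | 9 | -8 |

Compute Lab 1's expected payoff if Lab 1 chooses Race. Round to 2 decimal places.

2.40

E[Race] = 0.6·(-4) + 0.4·12 = (-2.4) + 4.8 = 2.4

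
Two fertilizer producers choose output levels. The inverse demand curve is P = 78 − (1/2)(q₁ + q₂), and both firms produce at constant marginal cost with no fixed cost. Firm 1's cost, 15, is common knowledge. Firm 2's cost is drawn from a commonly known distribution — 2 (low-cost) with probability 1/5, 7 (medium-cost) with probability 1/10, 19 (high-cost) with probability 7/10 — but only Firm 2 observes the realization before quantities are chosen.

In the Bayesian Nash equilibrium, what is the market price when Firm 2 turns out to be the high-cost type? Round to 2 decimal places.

38.10

Type-c best response for Firm 2: q₂(c) = (78 − c) − q₁/2.
Firm 1 maximizes expected profit; its first-order condition is 78 − q₁ − (1/2)E[q₂] − 15 = 0.
Substituting E[q₂] and solving: E[c₂] = 14.4, so q₁ = (78 − 2·15 + 14.4)/(3/2) = 41.6.
q₂(high-cost) = 38.2, so P = 78 − (1/2)·(41.6 + 38.2) = 38.1.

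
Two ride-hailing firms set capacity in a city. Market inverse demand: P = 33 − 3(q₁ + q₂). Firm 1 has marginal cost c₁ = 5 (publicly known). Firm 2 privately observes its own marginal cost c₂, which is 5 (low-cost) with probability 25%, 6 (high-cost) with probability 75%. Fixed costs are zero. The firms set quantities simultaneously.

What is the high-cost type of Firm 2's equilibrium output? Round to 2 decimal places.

Each type of Firm 2 best-responds to q₁; Firm 1 best-responds to the expected q₂ over Firm 2's types.
Firm 2 with cost c maximizes (33 − 3(q₁+q₂) − c)·q₂, giving q₂(c) = (33 − c − 3q₁)/6.
E[c₂] = 0.25·5 + 0.75·6 = 5.75
Firm 1's FOC against E[q₂] yields q₁ = (33 − 2·5 + E[c₂])/9 = (33 − 10 + 5.75)/9 = 3.19444.
q₂(high-cost) = (33 − 6 − 3·3.19444)/6 = 2.90278.

2.90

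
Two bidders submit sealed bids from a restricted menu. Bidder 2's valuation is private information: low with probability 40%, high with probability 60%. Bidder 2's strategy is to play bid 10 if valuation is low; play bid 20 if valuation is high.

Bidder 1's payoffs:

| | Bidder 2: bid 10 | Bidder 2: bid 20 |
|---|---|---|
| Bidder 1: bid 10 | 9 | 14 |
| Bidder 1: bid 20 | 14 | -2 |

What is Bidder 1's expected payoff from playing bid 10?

12

E[bid 10] = 0.4·9 + 0.6·14 = 3.6 + 8.4 = 12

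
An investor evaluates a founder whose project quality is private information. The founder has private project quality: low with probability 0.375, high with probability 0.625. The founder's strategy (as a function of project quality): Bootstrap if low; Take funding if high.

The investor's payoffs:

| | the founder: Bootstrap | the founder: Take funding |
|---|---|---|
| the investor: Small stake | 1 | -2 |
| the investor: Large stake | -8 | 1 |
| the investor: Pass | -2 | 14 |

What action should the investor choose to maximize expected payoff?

Compute the investor's expected payoff for each action, taking the expectation over the founder's type.
E[Small stake] = 0.375·(1) + 0.625·(-2) = -0.875
E[Large stake] = 0.375·(-8) + 0.625·(1) = -2.375
E[Pass] = 0.375·(-2) + 0.625·(14) = 8
Best response: Pass (8 is the largest).

Pass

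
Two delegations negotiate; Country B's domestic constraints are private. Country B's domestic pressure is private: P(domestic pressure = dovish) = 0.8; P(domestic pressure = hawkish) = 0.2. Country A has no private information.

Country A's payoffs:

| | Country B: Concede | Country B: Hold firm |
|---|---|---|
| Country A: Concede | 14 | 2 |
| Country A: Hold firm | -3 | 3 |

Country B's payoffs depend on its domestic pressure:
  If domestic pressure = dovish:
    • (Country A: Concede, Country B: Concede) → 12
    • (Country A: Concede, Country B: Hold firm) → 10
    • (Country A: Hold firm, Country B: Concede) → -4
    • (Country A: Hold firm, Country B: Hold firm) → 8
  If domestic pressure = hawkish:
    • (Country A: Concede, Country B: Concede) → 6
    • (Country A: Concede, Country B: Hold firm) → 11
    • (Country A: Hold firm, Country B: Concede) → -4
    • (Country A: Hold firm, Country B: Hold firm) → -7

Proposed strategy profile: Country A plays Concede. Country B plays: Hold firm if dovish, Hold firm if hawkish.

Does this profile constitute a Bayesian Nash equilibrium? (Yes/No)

A profile is a BNE iff every type of every player is best-responding given beliefs about the other side.
Country A plays Concede: E[Concede] = 0.8·(2) + 0.2·(2) = 2; E[Hold firm] = 3. Not best-responding. ✗
Country B (domestic pressure dovish), facing Concede: Concede gives 12, Hold firm gives 10. Proposed Hold firm is not best — profitable deviation exists. ✗
Country B (domestic pressure hawkish), facing Concede: Concede gives 6, Hold firm gives 11. Proposed Hold firm is best. ✓

No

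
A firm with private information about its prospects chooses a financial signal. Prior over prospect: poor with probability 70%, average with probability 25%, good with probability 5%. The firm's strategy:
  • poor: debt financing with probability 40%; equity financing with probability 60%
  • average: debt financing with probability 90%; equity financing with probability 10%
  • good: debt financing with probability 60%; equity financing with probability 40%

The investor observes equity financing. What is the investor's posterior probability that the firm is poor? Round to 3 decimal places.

P(equity financing) = 0.7·0.6 + 0.25·0.1 + 0.05·0.4 = 0.465
P(poor | equity financing) = (0.7·0.6) / 0.465 = 0.42 / 0.465 = 0.903226

0.903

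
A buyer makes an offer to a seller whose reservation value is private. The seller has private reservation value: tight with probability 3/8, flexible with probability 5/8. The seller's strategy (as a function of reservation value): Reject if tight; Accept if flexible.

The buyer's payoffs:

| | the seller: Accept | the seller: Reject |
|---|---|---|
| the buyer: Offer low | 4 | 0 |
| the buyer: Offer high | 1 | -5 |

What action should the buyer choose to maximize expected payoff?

Offer low

E[Offer low] = 3/8·(0) + 5/8·(4) = 5/2
E[Offer high] = 3/8·(-5) + 5/8·(1) = -5/4
Best response: Offer low (5/2 is the largest).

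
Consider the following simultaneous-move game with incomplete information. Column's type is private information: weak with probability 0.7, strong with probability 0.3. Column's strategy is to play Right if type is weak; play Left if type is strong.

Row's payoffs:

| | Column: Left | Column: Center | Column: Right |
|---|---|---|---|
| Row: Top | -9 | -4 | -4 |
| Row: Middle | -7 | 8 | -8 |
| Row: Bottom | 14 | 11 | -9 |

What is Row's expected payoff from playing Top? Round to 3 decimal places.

E[Top] = 0.7·(-4) + 0.3·(-9) = (-2.8) + (-2.7) = -5.5

-5.500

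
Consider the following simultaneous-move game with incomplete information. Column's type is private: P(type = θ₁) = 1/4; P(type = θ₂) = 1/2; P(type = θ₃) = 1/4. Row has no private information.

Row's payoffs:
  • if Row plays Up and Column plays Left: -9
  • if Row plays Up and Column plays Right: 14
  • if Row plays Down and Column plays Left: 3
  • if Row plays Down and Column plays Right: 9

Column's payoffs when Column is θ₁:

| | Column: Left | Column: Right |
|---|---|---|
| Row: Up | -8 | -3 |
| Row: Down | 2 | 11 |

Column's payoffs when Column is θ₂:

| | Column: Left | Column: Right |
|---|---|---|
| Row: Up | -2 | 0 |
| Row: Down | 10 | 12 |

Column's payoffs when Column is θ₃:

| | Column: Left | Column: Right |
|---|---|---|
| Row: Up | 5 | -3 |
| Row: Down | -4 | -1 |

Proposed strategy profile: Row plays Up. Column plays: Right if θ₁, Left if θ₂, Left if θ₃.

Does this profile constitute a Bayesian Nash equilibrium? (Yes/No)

Row plays Up: E[Up] = 1/4·(14) + 1/2·(-9) + 1/4·(-9) = -13/4; E[Down] = 9/2. Not best-responding. ✗
Column (type θ₁), facing Up: Left gives -8, Right gives -3. Proposed Right is best. ✓
Column (type θ₂), facing Up: Left gives -2, Right gives 0. Proposed Left is not best — profitable deviation exists. ✗
Column (type θ₃), facing Up: Left gives 5, Right gives -3. Proposed Left is best. ✓

No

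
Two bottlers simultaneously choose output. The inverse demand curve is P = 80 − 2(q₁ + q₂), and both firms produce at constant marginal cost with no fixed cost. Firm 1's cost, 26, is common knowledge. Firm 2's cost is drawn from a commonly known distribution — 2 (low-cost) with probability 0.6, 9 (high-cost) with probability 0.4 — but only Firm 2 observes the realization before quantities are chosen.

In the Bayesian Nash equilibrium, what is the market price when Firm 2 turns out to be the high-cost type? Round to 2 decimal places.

Type-c best response for Firm 2: q₂(c) = (80 − c)/4 − q₁/2.
Firm 1 maximizes expected profit; its first-order condition is 80 − 4q₁ − 2E[q₂] − 26 = 0.
Substituting E[q₂] and solving: E[c₂] = 4.8, so q₁ = (80 − 2·26 + 4.8)/6 = 5.46667.
q₂(high-cost) = 15.0167, so P = 80 − 2·(5.46667 + 15.0167) = 39.0333.

39.03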